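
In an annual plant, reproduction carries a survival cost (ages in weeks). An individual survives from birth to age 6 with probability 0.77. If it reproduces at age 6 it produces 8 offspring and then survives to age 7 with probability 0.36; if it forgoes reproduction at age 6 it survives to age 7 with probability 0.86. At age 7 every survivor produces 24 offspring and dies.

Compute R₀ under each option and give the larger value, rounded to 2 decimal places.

breed at age 6: R₀ = 0.77 × (8 + 0.36 × 24) = 0.77 × 16.6400 = 12.8128
delay to age 7: R₀ = 0.77 × (0.86 × 24) = 0.77 × 20.6400 = 15.8928
Higher: delay to age 7 (15.8928).

15.89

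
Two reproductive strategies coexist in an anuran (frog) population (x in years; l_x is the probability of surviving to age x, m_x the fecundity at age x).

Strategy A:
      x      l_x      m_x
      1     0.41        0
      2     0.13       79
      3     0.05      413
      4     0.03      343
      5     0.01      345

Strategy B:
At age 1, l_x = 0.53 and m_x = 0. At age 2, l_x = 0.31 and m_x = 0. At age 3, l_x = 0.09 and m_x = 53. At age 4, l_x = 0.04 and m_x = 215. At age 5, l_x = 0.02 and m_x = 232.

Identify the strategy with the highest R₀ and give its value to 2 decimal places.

Strategy A: R₀ = 0.41×0 + 0.13×79 + 0.05×413 + 0.03×343 + 0.01×345 = 44.6600
Strategy B: R₀ = 0.53×0 + 0.31×0 + 0.09×53 + 0.04×215 + 0.02×232 = 18.0100
Highest R₀: strategy A with 44.6600.

44.66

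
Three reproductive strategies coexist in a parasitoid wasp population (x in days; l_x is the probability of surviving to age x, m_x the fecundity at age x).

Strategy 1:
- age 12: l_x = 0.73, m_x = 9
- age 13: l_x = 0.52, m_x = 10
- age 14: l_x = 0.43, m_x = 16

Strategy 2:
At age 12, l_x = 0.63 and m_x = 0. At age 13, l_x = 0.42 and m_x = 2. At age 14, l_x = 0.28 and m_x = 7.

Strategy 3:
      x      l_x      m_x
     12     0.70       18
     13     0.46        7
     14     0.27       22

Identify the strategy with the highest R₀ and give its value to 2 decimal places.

Strategy 1: R₀ = 0.73×9 + 0.52×10 + 0.43×16 = 18.6500
Strategy 2: R₀ = 0.63×0 + 0.42×2 + 0.28×7 = 2.8000
Strategy 3: R₀ = 0.70×18 + 0.46×7 + 0.27×22 = 21.7600
Highest R₀: strategy 3 with 21.7600.

21.76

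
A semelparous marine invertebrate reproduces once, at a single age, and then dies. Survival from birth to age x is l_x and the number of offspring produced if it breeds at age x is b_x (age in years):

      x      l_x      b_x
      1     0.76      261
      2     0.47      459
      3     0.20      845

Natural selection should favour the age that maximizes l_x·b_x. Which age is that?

2

Expected offspring if breeding at age x = l_x × b_x:
  age 1: 0.76 × 261 = 198.360
  age 2: 0.47 × 459 = 215.730
  age 3: 0.20 × 845 = 169.000
Maximum at age 2 (215.730).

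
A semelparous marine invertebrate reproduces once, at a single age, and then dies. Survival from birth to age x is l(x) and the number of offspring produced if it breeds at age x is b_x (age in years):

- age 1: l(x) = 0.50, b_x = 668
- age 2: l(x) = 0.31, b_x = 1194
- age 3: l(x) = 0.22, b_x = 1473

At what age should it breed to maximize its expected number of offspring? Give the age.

Expected offspring if breeding at age x = l(x) × b_x:
  age 1: 0.50 × 668 = 334.000
  age 2: 0.31 × 1194 = 370.140
  age 3: 0.22 × 1473 = 324.060
Maximum at age 2 (370.140).

2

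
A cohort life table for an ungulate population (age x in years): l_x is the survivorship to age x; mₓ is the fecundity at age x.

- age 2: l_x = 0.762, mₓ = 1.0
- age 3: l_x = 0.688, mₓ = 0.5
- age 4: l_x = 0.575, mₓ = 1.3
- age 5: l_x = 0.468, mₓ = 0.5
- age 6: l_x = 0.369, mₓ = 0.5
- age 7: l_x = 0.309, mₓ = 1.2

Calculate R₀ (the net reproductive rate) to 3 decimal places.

2.643

R₀ = Σ l_x mₓ:
  age 2: 0.762 × 1.0 = 0.7620
  age 3: 0.688 × 0.5 = 0.3440
  age 4: 0.575 × 1.3 = 0.7475
  age 5: 0.468 × 0.5 = 0.2340
  age 6: 0.369 × 0.5 = 0.1845
  age 7: 0.309 × 1.2 = 0.3708
R₀ = 0.7620 + 0.3440 + 0.7475 + 0.2340 + 0.1845 + 0.3708 = 2.6428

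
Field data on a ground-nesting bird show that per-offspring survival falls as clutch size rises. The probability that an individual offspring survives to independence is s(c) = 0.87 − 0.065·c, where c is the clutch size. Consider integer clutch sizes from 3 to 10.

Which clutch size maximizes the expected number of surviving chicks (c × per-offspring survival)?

Expected surviving chicks = c × s(c):
  c=3: 3 × 0.675 = 2.025
  c=4: 4 × 0.610 = 2.440
  c=5: 5 × 0.545 = 2.725
  c=6: 6 × 0.480 = 2.880
  c=7: 7 × 0.415 = 2.905
  c=8: 8 × 0.350 = 2.800
  c=9: 9 × 0.285 = 2.565
  c=10: 10 × 0.220 = 2.200
Maximum at c = 7 (2.905 surviving chicks).

7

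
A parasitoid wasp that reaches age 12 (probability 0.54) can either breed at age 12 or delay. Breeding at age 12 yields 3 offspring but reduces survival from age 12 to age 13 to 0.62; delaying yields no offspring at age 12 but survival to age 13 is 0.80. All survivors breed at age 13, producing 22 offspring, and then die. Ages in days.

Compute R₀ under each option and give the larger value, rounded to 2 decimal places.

breed at age 12: R₀ = 0.54 × (3 + 0.62 × 22) = 0.54 × 16.6400 = 8.9856
delay to age 13: R₀ = 0.54 × (0.80 × 22) = 0.54 × 17.6000 = 9.5040
Higher: delay to age 13 (9.5040).

9.50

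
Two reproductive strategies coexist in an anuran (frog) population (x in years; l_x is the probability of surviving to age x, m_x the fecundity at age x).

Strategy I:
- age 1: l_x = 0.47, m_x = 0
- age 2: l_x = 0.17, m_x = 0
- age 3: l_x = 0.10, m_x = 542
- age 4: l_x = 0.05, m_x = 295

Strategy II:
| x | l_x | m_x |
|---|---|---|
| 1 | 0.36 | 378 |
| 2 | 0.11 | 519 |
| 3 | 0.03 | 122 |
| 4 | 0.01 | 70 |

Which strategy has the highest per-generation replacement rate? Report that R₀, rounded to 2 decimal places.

197.53

Strategy I: R₀ = 0.47×0 + 0.17×0 + 0.10×542 + 0.05×295 = 68.9500
Strategy II: R₀ = 0.36×378 + 0.11×519 + 0.03×122 + 0.01×70 = 197.5300
Highest R₀: strategy II with 197.5300.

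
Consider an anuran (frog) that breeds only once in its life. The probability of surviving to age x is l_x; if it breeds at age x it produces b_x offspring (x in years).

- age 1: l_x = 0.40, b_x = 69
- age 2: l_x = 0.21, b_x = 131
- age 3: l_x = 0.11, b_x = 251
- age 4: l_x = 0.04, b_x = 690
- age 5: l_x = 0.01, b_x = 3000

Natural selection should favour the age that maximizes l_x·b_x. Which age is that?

Expected offspring if breeding at age x = l_x × b_x:
  age 1: 0.40 × 69 = 27.600
  age 2: 0.21 × 131 = 27.510
  age 3: 0.11 × 251 = 27.610
  age 4: 0.04 × 690 = 27.600
  age 5: 0.01 × 3000 = 30.000
Maximum at age 5 (30.000).

5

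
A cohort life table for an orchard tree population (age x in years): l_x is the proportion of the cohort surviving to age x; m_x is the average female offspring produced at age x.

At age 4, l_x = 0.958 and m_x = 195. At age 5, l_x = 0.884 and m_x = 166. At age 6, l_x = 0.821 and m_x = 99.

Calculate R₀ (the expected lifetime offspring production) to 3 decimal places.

R₀ = Σ l_x m_x:
  age 4: 0.958 × 195 = 186.8100
  age 5: 0.884 × 166 = 146.7440
  age 6: 0.821 × 99 = 81.2790
R₀ = 186.8100 + 146.7440 + 81.2790 = 414.8330

414.833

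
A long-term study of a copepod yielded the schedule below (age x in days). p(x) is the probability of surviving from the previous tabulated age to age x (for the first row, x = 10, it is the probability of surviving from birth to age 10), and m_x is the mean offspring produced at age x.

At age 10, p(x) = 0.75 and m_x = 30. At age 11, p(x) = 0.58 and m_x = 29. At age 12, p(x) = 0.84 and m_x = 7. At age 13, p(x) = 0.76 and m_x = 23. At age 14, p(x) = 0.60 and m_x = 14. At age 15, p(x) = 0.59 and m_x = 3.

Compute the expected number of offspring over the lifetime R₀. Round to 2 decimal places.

Survivorship from birth: l_x = p_10·p_11·…·p_x.
  l_10 = 0.75000
  l_11 = 0.43500
  l_12 = 0.36540
  l_13 = 0.27770
  l_14 = 0.16662
  l_15 = 0.09831
R₀ = Σ l_x m_x:
  age 10: 0.75000 × 30 = 22.5000
  age 11: 0.43500 × 29 = 12.6150
  age 12: 0.36540 × 7 = 2.5578
  age 13: 0.27770 × 23 = 6.3871
  age 14: 0.16662 × 14 = 2.3327
  age 15: 0.09831 × 3 = 0.2949
R₀ = 22.5000 + 12.6150 + 2.5578 + 6.3871 + 2.3327 + 0.2949 = 46.6875

46.69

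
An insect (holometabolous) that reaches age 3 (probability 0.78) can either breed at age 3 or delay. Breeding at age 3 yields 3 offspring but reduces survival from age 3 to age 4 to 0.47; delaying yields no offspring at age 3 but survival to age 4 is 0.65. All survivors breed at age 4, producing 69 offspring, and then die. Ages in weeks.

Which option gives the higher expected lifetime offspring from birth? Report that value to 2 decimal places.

34.98

breed at age 3: R₀ = 0.78 × (3 + 0.47 × 69) = 0.78 × 35.4300 = 27.6354
delay to age 4: R₀ = 0.78 × (0.65 × 69) = 0.78 × 44.8500 = 34.9830
Higher: delay to age 4 (34.9830).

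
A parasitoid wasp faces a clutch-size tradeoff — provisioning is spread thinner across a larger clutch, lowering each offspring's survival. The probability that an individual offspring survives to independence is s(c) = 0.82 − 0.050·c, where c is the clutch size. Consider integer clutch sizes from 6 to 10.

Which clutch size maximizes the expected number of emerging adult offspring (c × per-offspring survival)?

Expected emerging adult offspring = c × s(c):
  c=6: 6 × 0.520 = 3.120
  c=7: 7 × 0.470 = 3.290
  c=8: 8 × 0.420 = 3.360
  c=9: 9 × 0.370 = 3.330
  c=10: 10 × 0.320 = 3.200
Maximum at c = 8 (3.360 emerging adult offspring).

8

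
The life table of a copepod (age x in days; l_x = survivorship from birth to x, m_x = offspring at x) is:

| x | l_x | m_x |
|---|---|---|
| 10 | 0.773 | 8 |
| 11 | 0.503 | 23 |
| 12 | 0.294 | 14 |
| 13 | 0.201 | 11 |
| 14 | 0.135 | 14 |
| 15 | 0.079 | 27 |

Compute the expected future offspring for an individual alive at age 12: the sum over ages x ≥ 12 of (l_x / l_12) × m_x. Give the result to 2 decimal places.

35.20

l_12 = 0.294. Conditional survival from age 12 to x is l_x / l_12.
  x=12: (0.294/0.294) × 14 = 14.0000
  x=13: (0.201/0.294) × 11 = 7.5204
  x=14: (0.135/0.294) × 14 = 6.4286
  x=15: (0.079/0.294) × 27 = 7.2551
Sum = 14.0000 + 7.5204 + 6.4286 + 7.2551 = 35.2041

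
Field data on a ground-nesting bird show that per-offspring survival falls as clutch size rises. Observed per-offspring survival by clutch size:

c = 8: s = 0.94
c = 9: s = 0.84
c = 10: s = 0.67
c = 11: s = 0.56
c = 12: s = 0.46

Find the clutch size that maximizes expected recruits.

Expected recruits = c × s(c):
  c=8: 8 × 0.94 = 7.520
  c=9: 9 × 0.84 = 7.560
  c=10: 10 × 0.67 = 6.700
  c=11: 11 × 0.56 = 6.160
  c=12: 12 × 0.46 = 5.520
Maximum at c = 9 (7.560 recruits).

9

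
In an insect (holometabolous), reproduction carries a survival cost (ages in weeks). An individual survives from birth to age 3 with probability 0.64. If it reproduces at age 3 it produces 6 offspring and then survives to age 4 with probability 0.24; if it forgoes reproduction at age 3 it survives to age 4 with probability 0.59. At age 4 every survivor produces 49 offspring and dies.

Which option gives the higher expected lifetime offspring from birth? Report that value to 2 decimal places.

18.50

breed at age 3: R₀ = 0.64 × (6 + 0.24 × 49) = 0.64 × 17.7600 = 11.3664
delay to age 4: R₀ = 0.64 × (0.59 × 49) = 0.64 × 28.9100 = 18.5024
Higher: delay to age 4 (18.5024).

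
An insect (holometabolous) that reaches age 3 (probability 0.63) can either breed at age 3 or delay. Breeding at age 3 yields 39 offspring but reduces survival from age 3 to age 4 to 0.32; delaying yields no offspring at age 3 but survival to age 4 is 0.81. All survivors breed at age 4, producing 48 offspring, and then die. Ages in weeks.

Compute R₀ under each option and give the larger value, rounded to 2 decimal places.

breed at age 3: R₀ = 0.63 × (39 + 0.32 × 48) = 0.63 × 54.3600 = 34.2468
delay to age 4: R₀ = 0.63 × (0.81 × 48) = 0.63 × 38.8800 = 24.4944
Higher: breed at age 3 (34.2468).

34.25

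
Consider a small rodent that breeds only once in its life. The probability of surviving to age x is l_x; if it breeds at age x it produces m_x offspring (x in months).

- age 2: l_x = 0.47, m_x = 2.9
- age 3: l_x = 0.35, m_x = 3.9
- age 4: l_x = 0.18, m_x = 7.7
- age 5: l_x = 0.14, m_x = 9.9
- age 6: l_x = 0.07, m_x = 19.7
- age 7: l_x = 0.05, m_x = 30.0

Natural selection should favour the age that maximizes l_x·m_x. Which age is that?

Expected offspring if breeding at age x = l_x × m_x:
  age 2: 0.47 × 2.9 = 1.363
  age 3: 0.35 × 3.9 = 1.365
  age 4: 0.18 × 7.7 = 1.386
  age 5: 0.14 × 9.9 = 1.386
  age 6: 0.07 × 19.7 = 1.379
  age 7: 0.05 × 30.0 = 1.500
Maximum at age 7 (1.500).

7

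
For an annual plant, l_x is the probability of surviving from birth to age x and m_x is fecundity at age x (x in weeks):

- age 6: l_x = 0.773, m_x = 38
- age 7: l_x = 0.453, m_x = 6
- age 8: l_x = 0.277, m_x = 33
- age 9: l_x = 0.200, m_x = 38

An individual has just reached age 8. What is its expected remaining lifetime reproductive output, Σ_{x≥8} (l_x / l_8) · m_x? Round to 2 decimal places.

60.44

l_8 = 0.277. Conditional survival from age 8 to x is l_x / l_8.
  x=8: (0.277/0.277) × 33 = 33.0000
  x=9: (0.200/0.277) × 38 = 27.4368
Sum = 33.0000 + 27.4368 = 60.4368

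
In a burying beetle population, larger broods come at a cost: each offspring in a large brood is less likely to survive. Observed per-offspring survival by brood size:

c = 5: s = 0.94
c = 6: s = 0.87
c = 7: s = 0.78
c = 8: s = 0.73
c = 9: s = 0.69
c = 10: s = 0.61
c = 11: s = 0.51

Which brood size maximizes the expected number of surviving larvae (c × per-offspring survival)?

9

Expected surviving larvae = c × s(c):
  c=5: 5 × 0.94 = 4.700
  c=6: 6 × 0.87 = 5.220
  c=7: 7 × 0.78 = 5.460
  c=8: 8 × 0.73 = 5.840
  c=9: 9 × 0.69 = 6.210
  c=10: 10 × 0.61 = 6.100
  c=11: 11 × 0.51 = 5.610
Maximum at c = 9 (6.210 surviving larvae).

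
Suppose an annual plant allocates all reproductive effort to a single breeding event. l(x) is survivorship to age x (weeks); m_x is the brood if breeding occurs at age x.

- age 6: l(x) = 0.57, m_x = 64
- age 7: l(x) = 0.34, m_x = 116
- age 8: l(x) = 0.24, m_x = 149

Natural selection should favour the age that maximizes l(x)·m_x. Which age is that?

Expected offspring if breeding at age x = l(x) × m_x:
  age 6: 0.57 × 64 = 36.480
  age 7: 0.34 × 116 = 39.440
  age 8: 0.24 × 149 = 35.760
Maximum at age 7 (39.440).

7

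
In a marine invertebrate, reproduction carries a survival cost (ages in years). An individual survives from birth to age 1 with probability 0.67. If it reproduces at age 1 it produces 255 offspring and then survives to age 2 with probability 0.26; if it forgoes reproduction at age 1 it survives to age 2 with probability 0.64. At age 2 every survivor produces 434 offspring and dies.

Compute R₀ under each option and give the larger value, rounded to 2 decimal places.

breed at age 1: R₀ = 0.67 × (255 + 0.26 × 434) = 0.67 × 367.8400 = 246.4528
delay to age 2: R₀ = 0.67 × (0.64 × 434) = 0.67 × 277.7600 = 186.0992
Higher: breed at age 1 (246.4528).

246.45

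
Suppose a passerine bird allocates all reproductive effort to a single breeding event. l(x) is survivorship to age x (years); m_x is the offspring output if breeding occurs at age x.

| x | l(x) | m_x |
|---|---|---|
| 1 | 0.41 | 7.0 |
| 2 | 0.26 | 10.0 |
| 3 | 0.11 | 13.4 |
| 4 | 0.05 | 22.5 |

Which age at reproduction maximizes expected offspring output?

1

Expected offspring if breeding at age x = l(x) × m_x:
  age 1: 0.41 × 7.0 = 2.870
  age 2: 0.26 × 10.0 = 2.600
  age 3: 0.11 × 13.4 = 1.474
  age 4: 0.05 × 22.5 = 1.125
Maximum at age 1 (2.870).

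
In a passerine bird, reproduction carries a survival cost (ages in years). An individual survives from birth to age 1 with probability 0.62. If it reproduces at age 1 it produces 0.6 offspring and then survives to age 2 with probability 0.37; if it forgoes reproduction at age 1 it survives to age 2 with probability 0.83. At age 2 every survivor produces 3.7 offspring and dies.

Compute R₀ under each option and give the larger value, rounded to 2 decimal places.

1.90

breed at age 1: R₀ = 0.62 × (0.6 + 0.37 × 3.7) = 0.62 × 1.9690 = 1.2208
delay to age 2: R₀ = 0.62 × (0.83 × 3.7) = 0.62 × 3.0710 = 1.9040
Higher: delay to age 2 (1.9040).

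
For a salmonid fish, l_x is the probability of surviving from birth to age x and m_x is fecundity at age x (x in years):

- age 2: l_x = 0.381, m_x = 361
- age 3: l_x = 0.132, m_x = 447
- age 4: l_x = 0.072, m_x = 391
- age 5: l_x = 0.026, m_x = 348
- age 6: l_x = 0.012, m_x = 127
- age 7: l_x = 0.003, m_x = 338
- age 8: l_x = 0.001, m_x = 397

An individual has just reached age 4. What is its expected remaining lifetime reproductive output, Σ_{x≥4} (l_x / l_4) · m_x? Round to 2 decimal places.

l_4 = 0.072. Conditional survival from age 4 to x is l_x / l_4.
  x=4: (0.072/0.072) × 391 = 391.0000
  x=5: (0.026/0.072) × 348 = 125.6667
  x=6: (0.012/0.072) × 127 = 21.1667
  x=7: (0.003/0.072) × 338 = 14.0833
  x=8: (0.001/0.072) × 397 = 5.5139
Sum = 391.0000 + 125.6667 + 21.1667 + 14.0833 + 5.5139 = 557.4306

557.43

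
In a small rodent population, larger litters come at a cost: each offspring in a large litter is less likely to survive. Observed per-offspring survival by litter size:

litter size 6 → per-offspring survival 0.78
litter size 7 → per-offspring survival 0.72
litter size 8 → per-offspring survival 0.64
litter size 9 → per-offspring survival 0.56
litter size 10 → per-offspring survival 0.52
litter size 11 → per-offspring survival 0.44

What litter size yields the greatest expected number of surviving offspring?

Expected surviving offspring = c × s(c):
  c=6: 6 × 0.78 = 4.680
  c=7: 7 × 0.72 = 5.040
  c=8: 8 × 0.64 = 5.120
  c=9: 9 × 0.56 = 5.040
  c=10: 10 × 0.52 = 5.200
  c=11: 11 × 0.44 = 4.840
Maximum at c = 10 (5.200 surviving offspring).

10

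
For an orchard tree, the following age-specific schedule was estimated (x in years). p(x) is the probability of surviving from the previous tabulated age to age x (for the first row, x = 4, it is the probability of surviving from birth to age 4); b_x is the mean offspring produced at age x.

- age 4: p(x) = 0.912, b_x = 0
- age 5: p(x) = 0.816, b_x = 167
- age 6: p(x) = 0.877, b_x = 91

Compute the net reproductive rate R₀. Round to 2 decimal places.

183.67

Survivorship from birth: l_x = p_4·p_5·…·p_x.
  l_4 = 0.91200
  l_5 = 0.74419
  l_6 = 0.65266
R₀ = Σ l_x b_x:
  age 4: 0.91200 × 0 = 0.0000
  age 5: 0.74419 × 167 = 124.2797
  age 6: 0.65266 × 91 = 59.3921
R₀ = 0.0000 + 124.2797 + 59.3921 = 183.6718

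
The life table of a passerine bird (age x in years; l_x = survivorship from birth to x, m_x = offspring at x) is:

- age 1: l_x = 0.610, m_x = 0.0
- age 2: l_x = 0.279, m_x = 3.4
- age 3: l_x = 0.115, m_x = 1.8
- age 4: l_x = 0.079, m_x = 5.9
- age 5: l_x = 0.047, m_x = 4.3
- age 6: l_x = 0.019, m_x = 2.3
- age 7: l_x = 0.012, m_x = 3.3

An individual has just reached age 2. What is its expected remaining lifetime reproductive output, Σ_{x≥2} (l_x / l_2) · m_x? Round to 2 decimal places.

6.84

l_2 = 0.279. Conditional survival from age 2 to x is l_x / l_2.
  x=2: (0.279/0.279) × 3.4 = 3.4000
  x=3: (0.115/0.279) × 1.8 = 0.7419
  x=4: (0.079/0.279) × 5.9 = 1.6706
  x=5: (0.047/0.279) × 4.3 = 0.7244
  x=6: (0.019/0.279) × 2.3 = 0.1566
  x=7: (0.012/0.279) × 3.3 = 0.1419
Sum = 3.4000 + 0.7419 + 1.6706 + 0.7244 + 0.1566 + 0.1419 = 6.8355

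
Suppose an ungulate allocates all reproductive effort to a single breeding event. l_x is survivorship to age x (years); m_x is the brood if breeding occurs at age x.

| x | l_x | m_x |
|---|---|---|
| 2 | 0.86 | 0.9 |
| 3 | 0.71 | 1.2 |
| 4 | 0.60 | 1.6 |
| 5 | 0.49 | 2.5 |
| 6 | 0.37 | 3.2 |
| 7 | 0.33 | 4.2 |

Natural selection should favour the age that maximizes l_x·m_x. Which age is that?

7

Expected offspring if breeding at age x = l_x × m_x:
  age 2: 0.86 × 0.9 = 0.774
  age 3: 0.71 × 1.2 = 0.852
  age 4: 0.60 × 1.6 = 0.960
  age 5: 0.49 × 2.5 = 1.225
  age 6: 0.37 × 3.2 = 1.184
  age 7: 0.33 × 4.2 = 1.386
Maximum at age 7 (1.386).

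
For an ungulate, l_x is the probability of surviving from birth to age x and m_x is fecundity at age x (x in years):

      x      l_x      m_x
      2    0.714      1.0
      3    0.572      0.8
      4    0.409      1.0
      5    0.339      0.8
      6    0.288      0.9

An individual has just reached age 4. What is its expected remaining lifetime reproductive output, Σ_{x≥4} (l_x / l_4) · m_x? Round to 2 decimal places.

l_4 = 0.409. Conditional survival from age 4 to x is l_x / l_4.
  x=4: (0.409/0.409) × 1.0 = 1.0000
  x=5: (0.339/0.409) × 0.8 = 0.6631
  x=6: (0.288/0.409) × 0.9 = 0.6337
Sum = 1.0000 + 0.6631 + 0.6337 = 2.2968

2.30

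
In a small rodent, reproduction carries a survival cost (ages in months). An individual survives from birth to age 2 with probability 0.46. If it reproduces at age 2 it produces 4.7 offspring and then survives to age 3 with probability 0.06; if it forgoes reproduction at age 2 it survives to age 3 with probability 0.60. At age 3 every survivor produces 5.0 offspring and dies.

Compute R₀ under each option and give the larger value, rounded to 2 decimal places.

2.30

breed at age 2: R₀ = 0.46 × (4.7 + 0.06 × 5.0) = 0.46 × 5.0000 = 2.3000
delay to age 3: R₀ = 0.46 × (0.60 × 5.0) = 0.46 × 3.0000 = 1.3800
Higher: breed at age 2 (2.3000).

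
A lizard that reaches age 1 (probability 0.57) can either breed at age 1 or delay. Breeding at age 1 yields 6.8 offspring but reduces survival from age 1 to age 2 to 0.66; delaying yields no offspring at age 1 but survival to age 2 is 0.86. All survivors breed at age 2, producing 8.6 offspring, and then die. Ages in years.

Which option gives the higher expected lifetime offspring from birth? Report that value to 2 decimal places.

7.11

breed at age 1: R₀ = 0.57 × (6.8 + 0.66 × 8.6) = 0.57 × 12.4760 = 7.1113
delay to age 2: R₀ = 0.57 × (0.86 × 8.6) = 0.57 × 7.3960 = 4.2157
Higher: breed at age 1 (7.1113).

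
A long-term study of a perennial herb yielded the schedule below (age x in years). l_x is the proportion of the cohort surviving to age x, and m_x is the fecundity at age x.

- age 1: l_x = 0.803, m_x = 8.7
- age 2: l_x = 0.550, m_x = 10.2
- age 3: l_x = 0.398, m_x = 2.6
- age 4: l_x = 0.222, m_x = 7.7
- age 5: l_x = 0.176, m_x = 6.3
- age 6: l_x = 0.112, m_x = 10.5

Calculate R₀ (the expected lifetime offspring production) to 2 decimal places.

17.63

R₀ = Σ l_x m_x:
  age 1: 0.803 × 8.7 = 6.9861
  age 2: 0.550 × 10.2 = 5.6100
  age 3: 0.398 × 2.6 = 1.0348
  age 4: 0.222 × 7.7 = 1.7094
  age 5: 0.176 × 6.3 = 1.1088
  age 6: 0.112 × 10.5 = 1.1760
R₀ = 6.9861 + 5.6100 + 1.0348 + 1.7094 + 1.1088 + 1.1760 = 17.6251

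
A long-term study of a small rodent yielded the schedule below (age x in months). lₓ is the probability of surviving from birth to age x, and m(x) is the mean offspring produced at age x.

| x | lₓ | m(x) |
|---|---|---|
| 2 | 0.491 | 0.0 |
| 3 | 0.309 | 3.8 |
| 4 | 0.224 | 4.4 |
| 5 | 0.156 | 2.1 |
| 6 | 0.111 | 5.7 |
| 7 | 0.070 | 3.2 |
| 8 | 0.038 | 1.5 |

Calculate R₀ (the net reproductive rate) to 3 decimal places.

3.401

R₀ = Σ lₓ m(x):
  age 2: 0.491 × 0.0 = 0.0000
  age 3: 0.309 × 3.8 = 1.1742
  age 4: 0.224 × 4.4 = 0.9856
  age 5: 0.156 × 2.1 = 0.3276
  age 6: 0.111 × 5.7 = 0.6327
  age 7: 0.070 × 3.2 = 0.2240
  age 8: 0.038 × 1.5 = 0.0570
R₀ = 0.0000 + 1.1742 + 0.9856 + 0.3276 + 0.6327 + 0.2240 + 0.0570 = 3.4011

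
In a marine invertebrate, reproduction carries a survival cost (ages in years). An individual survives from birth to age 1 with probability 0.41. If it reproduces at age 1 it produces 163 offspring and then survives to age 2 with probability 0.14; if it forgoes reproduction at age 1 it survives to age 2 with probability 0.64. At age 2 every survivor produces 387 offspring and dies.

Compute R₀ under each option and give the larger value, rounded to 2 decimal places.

breed at age 1: R₀ = 0.41 × (163 + 0.14 × 387) = 0.41 × 217.1800 = 89.0438
delay to age 2: R₀ = 0.41 × (0.64 × 387) = 0.41 × 247.6800 = 101.5488
Higher: delay to age 2 (101.5488).

101.55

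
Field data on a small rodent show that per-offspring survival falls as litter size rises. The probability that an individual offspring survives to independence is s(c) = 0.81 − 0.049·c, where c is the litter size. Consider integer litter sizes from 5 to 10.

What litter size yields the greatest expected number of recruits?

Expected recruits = c × s(c):
  c=5: 5 × 0.565 = 2.825
  c=6: 6 × 0.516 = 3.096
  c=7: 7 × 0.467 = 3.269
  c=8: 8 × 0.418 = 3.344
  c=9: 9 × 0.369 = 3.321
  c=10: 10 × 0.320 = 3.200
Maximum at c = 8 (3.344 recruits).

8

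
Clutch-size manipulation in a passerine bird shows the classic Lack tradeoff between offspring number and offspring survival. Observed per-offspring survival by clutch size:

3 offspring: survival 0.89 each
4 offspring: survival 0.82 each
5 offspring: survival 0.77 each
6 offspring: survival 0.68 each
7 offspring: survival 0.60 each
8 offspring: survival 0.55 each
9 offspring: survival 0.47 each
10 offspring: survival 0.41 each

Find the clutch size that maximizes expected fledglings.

8

Expected fledglings = c × s(c):
  c=3: 3 × 0.89 = 2.670
  c=4: 4 × 0.82 = 3.280
  c=5: 5 × 0.77 = 3.850
  c=6: 6 × 0.68 = 4.080
  c=7: 7 × 0.60 = 4.200
  c=8: 8 × 0.55 = 4.400
  c=9: 9 × 0.47 = 4.230
  c=10: 10 × 0.41 = 4.100
Maximum at c = 8 (4.400 fledglings).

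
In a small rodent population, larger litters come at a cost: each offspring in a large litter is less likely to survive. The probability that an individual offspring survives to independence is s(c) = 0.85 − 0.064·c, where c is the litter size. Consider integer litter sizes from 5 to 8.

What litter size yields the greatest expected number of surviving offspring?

Expected surviving offspring = c × s(c):
  c=5: 5 × 0.530 = 2.650
  c=6: 6 × 0.466 = 2.796
  c=7: 7 × 0.402 = 2.814
  c=8: 8 × 0.338 = 2.704
Maximum at c = 7 (2.814 surviving offspring).

7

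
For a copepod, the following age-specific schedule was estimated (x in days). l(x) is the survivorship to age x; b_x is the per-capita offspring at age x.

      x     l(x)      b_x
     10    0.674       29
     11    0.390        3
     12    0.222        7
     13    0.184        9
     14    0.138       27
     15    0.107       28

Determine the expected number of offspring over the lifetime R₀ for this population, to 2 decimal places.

30.65

R₀ = Σ l(x) b_x:
  age 10: 0.674 × 29 = 19.5460
  age 11: 0.390 × 3 = 1.1700
  age 12: 0.222 × 7 = 1.5540
  age 13: 0.184 × 9 = 1.6560
  age 14: 0.138 × 27 = 3.7260
  age 15: 0.107 × 28 = 2.9960
R₀ = 19.5460 + 1.1700 + 1.5540 + 1.6560 + 3.7260 + 2.9960 = 30.6480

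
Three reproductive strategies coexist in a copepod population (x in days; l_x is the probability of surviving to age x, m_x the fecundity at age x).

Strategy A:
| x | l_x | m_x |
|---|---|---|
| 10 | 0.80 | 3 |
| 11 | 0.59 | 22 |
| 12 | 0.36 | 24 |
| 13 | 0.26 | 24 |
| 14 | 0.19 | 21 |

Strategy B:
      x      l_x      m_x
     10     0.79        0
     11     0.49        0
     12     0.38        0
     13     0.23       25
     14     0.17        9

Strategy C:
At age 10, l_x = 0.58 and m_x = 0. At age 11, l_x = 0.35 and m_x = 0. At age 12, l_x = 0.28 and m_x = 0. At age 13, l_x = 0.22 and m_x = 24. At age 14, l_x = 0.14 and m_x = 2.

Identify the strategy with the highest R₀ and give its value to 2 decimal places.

34.25

Strategy A: R₀ = 0.80×3 + 0.59×22 + 0.36×24 + 0.26×24 + 0.19×21 = 34.2500
Strategy B: R₀ = 0.79×0 + 0.49×0 + 0.38×0 + 0.23×25 + 0.17×9 = 7.2800
Strategy C: R₀ = 0.58×0 + 0.35×0 + 0.28×0 + 0.22×24 + 0.14×2 = 5.5600
Highest R₀: strategy A with 34.2500.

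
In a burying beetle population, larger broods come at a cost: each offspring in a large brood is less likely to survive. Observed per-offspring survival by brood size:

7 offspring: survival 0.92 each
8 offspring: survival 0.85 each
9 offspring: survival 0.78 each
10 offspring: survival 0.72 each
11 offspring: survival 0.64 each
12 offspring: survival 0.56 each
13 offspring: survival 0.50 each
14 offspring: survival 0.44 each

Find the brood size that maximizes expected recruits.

Expected recruits = c × s(c):
  c=7: 7 × 0.92 = 6.440
  c=8: 8 × 0.85 = 6.800
  c=9: 9 × 0.78 = 7.020
  c=10: 10 × 0.72 = 7.200
  c=11: 11 × 0.64 = 7.040
  c=12: 12 × 0.56 = 6.720
  c=13: 13 × 0.50 = 6.500
  c=14: 14 × 0.44 = 6.160
Maximum at c = 10 (7.200 recruits).

10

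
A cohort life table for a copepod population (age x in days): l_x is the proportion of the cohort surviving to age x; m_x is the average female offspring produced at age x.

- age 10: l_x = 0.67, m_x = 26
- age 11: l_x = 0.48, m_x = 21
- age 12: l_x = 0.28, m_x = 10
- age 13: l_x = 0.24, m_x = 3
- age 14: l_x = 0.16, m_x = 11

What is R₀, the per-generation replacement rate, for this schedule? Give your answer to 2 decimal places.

32.78

R₀ = Σ l_x m_x:
  age 10: 0.67 × 26 = 17.4200
  age 11: 0.48 × 21 = 10.0800
  age 12: 0.28 × 10 = 2.8000
  age 13: 0.24 × 3 = 0.7200
  age 14: 0.16 × 11 = 1.7600
R₀ = 17.4200 + 10.0800 + 2.8000 + 0.7200 + 1.7600 = 32.7800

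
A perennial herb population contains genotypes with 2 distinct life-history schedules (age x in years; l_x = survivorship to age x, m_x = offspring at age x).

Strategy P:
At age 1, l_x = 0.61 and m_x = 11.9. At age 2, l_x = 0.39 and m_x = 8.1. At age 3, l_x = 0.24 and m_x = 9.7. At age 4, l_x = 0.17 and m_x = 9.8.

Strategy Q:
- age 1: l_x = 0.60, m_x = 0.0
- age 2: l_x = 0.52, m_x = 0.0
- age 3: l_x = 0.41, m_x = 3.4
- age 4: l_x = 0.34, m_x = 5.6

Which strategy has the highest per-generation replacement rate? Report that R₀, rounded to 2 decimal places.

Strategy P: R₀ = 0.61×11.9 + 0.39×8.1 + 0.24×9.7 + 0.17×9.8 = 14.4120
Strategy Q: R₀ = 0.60×0.0 + 0.52×0.0 + 0.41×3.4 + 0.34×5.6 = 3.2980
Highest R₀: strategy P with 14.4120.

14.41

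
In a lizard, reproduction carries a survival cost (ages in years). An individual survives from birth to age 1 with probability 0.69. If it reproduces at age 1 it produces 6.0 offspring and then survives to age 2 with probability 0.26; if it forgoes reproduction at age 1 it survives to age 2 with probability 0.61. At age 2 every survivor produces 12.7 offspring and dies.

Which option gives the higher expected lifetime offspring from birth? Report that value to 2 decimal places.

6.42

breed at age 1: R₀ = 0.69 × (6.0 + 0.26 × 12.7) = 0.69 × 9.3020 = 6.4184
delay to age 2: R₀ = 0.69 × (0.61 × 12.7) = 0.69 × 7.7470 = 5.3454
Higher: breed at age 1 (6.4184).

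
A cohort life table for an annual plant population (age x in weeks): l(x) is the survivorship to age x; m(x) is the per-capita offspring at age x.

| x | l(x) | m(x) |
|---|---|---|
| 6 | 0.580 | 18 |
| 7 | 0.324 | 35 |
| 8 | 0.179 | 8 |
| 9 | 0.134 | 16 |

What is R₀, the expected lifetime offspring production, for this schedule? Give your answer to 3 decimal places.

R₀ = Σ l(x) m(x):
  age 6: 0.580 × 18 = 10.4400
  age 7: 0.324 × 35 = 11.3400
  age 8: 0.179 × 8 = 1.4320
  age 9: 0.134 × 16 = 2.1440
R₀ = 10.4400 + 11.3400 + 1.4320 + 2.1440 = 25.3560

25.356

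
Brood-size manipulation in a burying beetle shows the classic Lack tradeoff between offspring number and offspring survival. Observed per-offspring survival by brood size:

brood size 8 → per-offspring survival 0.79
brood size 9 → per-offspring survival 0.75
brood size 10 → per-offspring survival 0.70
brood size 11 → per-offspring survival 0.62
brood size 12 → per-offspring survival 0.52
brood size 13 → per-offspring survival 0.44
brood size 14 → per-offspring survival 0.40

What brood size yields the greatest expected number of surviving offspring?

10

Expected surviving offspring = c × s(c):
  c=8: 8 × 0.79 = 6.320
  c=9: 9 × 0.75 = 6.750
  c=10: 10 × 0.70 = 7.000
  c=11: 11 × 0.62 = 6.820
  c=12: 12 × 0.52 = 6.240
  c=13: 13 × 0.44 = 5.720
  c=14: 14 × 0.40 = 5.600
Maximum at c = 10 (7.000 surviving offspring).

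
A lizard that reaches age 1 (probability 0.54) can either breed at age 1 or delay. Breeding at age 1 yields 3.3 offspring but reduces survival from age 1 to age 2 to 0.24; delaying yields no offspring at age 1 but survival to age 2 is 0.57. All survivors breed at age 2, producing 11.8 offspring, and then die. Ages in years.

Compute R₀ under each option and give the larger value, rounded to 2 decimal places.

breed at age 1: R₀ = 0.54 × (3.3 + 0.24 × 11.8) = 0.54 × 6.1320 = 3.3113
delay to age 2: R₀ = 0.54 × (0.57 × 11.8) = 0.54 × 6.7260 = 3.6320
Higher: delay to age 2 (3.6320).

3.63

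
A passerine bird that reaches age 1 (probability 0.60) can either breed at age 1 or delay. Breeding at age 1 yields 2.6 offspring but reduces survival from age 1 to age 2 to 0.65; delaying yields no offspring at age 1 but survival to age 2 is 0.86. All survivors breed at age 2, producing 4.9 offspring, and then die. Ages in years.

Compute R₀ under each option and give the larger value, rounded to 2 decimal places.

breed at age 1: R₀ = 0.60 × (2.6 + 0.65 × 4.9) = 0.60 × 5.7850 = 3.4710
delay to age 2: R₀ = 0.60 × (0.86 × 4.9) = 0.60 × 4.2140 = 2.5284
Higher: breed at age 1 (3.4710).

3.47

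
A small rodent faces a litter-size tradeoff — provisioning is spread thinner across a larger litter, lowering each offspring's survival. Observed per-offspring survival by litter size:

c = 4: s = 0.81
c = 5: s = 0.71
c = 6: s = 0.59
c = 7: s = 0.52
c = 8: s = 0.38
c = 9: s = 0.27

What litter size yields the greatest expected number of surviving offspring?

Expected surviving offspring = c × s(c):
  c=4: 4 × 0.81 = 3.240
  c=5: 5 × 0.71 = 3.550
  c=6: 6 × 0.59 = 3.540
  c=7: 7 × 0.52 = 3.640
  c=8: 8 × 0.38 = 3.040
  c=9: 9 × 0.27 = 2.430
Maximum at c = 7 (3.640 surviving offspring).

7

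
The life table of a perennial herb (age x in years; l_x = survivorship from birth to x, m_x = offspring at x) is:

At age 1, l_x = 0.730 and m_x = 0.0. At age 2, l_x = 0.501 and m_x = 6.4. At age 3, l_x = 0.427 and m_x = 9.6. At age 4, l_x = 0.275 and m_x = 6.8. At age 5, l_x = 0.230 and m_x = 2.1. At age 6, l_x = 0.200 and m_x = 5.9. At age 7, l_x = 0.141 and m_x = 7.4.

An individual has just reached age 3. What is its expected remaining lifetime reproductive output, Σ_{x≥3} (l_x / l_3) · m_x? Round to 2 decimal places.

l_3 = 0.427. Conditional survival from age 3 to x is l_x / l_3.
  x=3: (0.427/0.427) × 9.6 = 9.6000
  x=4: (0.275/0.427) × 6.8 = 4.3794
  x=5: (0.230/0.427) × 2.1 = 1.1311
  x=6: (0.200/0.427) × 5.9 = 2.7635
  x=7: (0.141/0.427) × 7.4 = 2.4436
Sum = 9.6000 + 4.3794 + 1.1311 + 2.7635 + 2.4436 = 20.3176

20.32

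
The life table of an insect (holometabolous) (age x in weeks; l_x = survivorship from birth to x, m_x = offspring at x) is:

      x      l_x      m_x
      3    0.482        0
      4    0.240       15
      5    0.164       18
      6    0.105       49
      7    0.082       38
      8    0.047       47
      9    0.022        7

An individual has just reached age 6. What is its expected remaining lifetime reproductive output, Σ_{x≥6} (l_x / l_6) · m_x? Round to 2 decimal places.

l_6 = 0.105. Conditional survival from age 6 to x is l_x / l_6.
  x=6: (0.105/0.105) × 49 = 49.0000
  x=7: (0.082/0.105) × 38 = 29.6762
  x=8: (0.047/0.105) × 47 = 21.0381
  x=9: (0.022/0.105) × 7 = 1.4667
Sum = 49.0000 + 29.6762 + 21.0381 + 1.4667 = 101.1810

101.18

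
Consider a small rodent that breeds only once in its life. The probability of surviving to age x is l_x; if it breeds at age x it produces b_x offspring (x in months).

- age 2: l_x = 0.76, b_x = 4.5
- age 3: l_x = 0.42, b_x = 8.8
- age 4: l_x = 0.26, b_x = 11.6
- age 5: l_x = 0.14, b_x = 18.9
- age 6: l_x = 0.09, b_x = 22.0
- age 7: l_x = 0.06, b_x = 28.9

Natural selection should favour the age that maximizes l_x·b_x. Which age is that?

Expected offspring if breeding at age x = l_x × b_x:
  age 2: 0.76 × 4.5 = 3.420
  age 3: 0.42 × 8.8 = 3.696
  age 4: 0.26 × 11.6 = 3.016
  age 5: 0.14 × 18.9 = 2.646
  age 6: 0.09 × 22.0 = 1.980
  age 7: 0.06 × 28.9 = 1.734
Maximum at age 3 (3.696).

3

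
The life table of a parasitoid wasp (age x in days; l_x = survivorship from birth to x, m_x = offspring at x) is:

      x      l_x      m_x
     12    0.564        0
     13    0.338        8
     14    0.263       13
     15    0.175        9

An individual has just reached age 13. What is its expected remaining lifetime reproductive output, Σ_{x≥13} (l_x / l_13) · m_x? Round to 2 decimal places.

l_13 = 0.338. Conditional survival from age 13 to x is l_x / l_13.
  x=13: (0.338/0.338) × 8 = 8.0000
  x=14: (0.263/0.338) × 13 = 10.1154
  x=15: (0.175/0.338) × 9 = 4.6598
Sum = 8.0000 + 10.1154 + 4.6598 = 22.7751

22.78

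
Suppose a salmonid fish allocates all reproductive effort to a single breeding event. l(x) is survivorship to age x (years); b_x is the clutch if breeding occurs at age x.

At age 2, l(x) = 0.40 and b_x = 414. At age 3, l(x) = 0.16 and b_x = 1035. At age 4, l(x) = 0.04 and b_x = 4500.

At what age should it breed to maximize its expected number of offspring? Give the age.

Expected offspring if breeding at age x = l(x) × b_x:
  age 2: 0.40 × 414 = 165.600
  age 3: 0.16 × 1035 = 165.600
  age 4: 0.04 × 4500 = 180.000
Maximum at age 4 (180.000).

4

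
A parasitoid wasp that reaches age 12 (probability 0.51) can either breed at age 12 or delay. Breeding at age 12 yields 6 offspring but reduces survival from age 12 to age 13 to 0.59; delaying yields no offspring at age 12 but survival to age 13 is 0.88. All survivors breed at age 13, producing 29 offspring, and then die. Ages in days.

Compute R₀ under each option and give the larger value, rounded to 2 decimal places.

13.02

breed at age 12: R₀ = 0.51 × (6 + 0.59 × 29) = 0.51 × 23.1100 = 11.7861
delay to age 13: R₀ = 0.51 × (0.88 × 29) = 0.51 × 25.5200 = 13.0152
Higher: delay to age 13 (13.0152).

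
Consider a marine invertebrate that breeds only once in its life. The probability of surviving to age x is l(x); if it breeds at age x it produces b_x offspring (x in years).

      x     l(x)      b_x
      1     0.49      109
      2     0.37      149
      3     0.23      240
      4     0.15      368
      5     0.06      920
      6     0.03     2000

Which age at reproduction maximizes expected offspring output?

Expected offspring if breeding at age x = l(x) × b_x:
  age 1: 0.49 × 109 = 53.410
  age 2: 0.37 × 149 = 55.130
  age 3: 0.23 × 240 = 55.200
  age 4: 0.15 × 368 = 55.200
  age 5: 0.06 × 920 = 55.200
  age 6: 0.03 × 2000 = 60.000
Maximum at age 6 (60.000).

6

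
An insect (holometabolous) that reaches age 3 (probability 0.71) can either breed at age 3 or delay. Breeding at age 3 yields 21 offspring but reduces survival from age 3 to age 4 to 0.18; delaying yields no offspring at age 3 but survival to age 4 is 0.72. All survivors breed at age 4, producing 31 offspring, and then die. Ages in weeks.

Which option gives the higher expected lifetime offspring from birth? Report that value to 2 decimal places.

18.87

breed at age 3: R₀ = 0.71 × (21 + 0.18 × 31) = 0.71 × 26.5800 = 18.8718
delay to age 4: R₀ = 0.71 × (0.72 × 31) = 0.71 × 22.3200 = 15.8472
Higher: breed at age 3 (18.8718).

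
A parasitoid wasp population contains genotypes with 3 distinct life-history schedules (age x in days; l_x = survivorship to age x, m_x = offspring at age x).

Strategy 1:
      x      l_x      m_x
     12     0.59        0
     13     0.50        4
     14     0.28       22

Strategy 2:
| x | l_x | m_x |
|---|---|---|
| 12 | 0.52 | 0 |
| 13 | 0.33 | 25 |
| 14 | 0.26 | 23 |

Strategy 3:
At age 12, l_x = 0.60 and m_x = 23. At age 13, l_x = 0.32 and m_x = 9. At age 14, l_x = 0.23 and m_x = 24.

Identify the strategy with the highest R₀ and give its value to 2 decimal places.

Strategy 1: R₀ = 0.59×0 + 0.50×4 + 0.28×22 = 8.1600
Strategy 2: R₀ = 0.52×0 + 0.33×25 + 0.26×23 = 14.2300
Strategy 3: R₀ = 0.60×23 + 0.32×9 + 0.23×24 = 22.2000
Highest R₀: strategy 3 with 22.2000.

22.20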